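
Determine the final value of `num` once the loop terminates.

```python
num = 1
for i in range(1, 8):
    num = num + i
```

Let's trace through this code step by step.

Initialize: num = 1
Entering loop: for i in range(1, 8):
After iteration 1: i = 1, num = 2
After iteration 2: i = 2, num = 4
After iteration 3: i = 3, num = 7
After iteration 4: i = 4, num = 11
After iteration 5: i = 5, num = 16
After iteration 6: i = 6, num = 22
After iteration 7: i = 7, num = 29
Loop ends.

Final answer: 29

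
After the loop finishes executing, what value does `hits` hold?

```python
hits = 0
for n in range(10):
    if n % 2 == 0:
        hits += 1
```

Let's trace through this code step by step.

Initialize: hits = 0
Entering loop: for n in range(10):
After iteration 1: n = 0, hits = 1
After iteration 2: n = 1, hits = 1
After iteration 3: n = 2, hits = 2
After iteration 4: n = 3, hits = 2
After iteration 5: n = 4, hits = 3
After iteration 6: n = 5, hits = 3
After iteration 7: n = 6, hits = 4
After iteration 8: n = 7, hits = 4
After iteration 9: n = 8, hits = 5
After iteration 10: n = 9, hits = 5
Loop ends.

Final answer: 5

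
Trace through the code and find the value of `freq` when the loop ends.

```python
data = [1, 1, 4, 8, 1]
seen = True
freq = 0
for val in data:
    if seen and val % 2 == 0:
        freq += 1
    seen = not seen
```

Let's trace through this code step by step.

Initialize: data = [1, 1, 4, 8, 1]
Initialize: seen = True
Initialize: freq = 0
Entering loop: for val in data:
After iteration 1: val = 1, seen = False, freq = 0
After iteration 2: val = 1, seen = True, freq = 0
After iteration 3: val = 4, seen = False, freq = 1
After iteration 4: val = 8, seen = True, freq = 1
After iteration 5: val = 1, seen = False, freq = 1
Loop ends.

Final answer: 1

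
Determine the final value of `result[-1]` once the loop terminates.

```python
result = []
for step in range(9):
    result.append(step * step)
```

Let's trace through this code step by step.

Initialize: result = []
Entering loop: for step in range(9):
After iteration 1: step = 0, result = [0]
After iteration 2: step = 1, result = [0, 1]
After iteration 3: step = 2, result = [0, 1, 4]
After iteration 4: step = 3, result = [0, 1, 4, 9]
After iteration 5: step = 4, result = [0, 1, 4, 9, 16]
After iteration 6: step = 5, result = [0, 1, 4, 9, 16, 25]
After iteration 7: step = 6, result = [0, 1, 4, 9, 16, 25, 36]
After iteration 8: step = 7, result = [0, 1, 4, 9, 16, 25, 36, 49]
After iteration 9: step = 8, result = [0, 1, 4, 9, 16, 25, 36, 49, 64]
Loop ends.
result[-1] = 64

Final answer: 64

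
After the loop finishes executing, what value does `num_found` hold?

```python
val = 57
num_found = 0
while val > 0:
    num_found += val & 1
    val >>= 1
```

Let's trace through this code step by step.

Initialize: val = 57
Initialize: num_found = 0
Entering loop: while val > 0:
After iteration 1: val = 28, num_found = 1
After iteration 2: val = 14, num_found = 1
After iteration 3: val = 7, num_found = 1
After iteration 4: val = 3, num_found = 2
After iteration 5: val = 1, num_found = 3
After iteration 6: val = 0, num_found = 4
Loop ends.

Final answer: 4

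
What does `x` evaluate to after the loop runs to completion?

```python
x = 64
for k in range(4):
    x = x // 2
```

Let's trace through this code step by step.

Initialize: x = 64
Entering loop: for k in range(4):
After iteration 1: k = 0, x = 32
After iteration 2: k = 1, x = 16
After iteration 3: k = 2, x = 8
After iteration 4: k = 3, x = 4
Loop ends.

Final answer: 4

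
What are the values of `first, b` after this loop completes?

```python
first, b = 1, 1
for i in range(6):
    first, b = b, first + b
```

Let's trace through this code step by step.

Initialize: first = 1
Initialize: b = 1
Entering loop: for i in range(6):
After iteration 1: i = 0, first = 1, b = 2
After iteration 2: i = 1, first = 2, b = 3
After iteration 3: i = 2, first = 3, b = 5
After iteration 4: i = 3, first = 5, b = 8
After iteration 5: i = 4, first = 8, b = 13
After iteration 6: i = 5, first = 13, b = 21
Loop ends.

Final answer: 13, 21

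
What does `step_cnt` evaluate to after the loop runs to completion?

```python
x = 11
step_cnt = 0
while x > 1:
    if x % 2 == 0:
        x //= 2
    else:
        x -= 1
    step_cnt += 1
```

Let's trace through this code step by step.

Initialize: x = 11
Initialize: step_cnt = 0
Entering loop: while x > 1:
After iteration 1: x = 10, step_cnt = 1
After iteration 2: x = 5, step_cnt = 2
After iteration 3: x = 4, step_cnt = 3
After iteration 4: x = 2, step_cnt = 4
After iteration 5: x = 1, step_cnt = 5
Loop ends.

Final answer: 5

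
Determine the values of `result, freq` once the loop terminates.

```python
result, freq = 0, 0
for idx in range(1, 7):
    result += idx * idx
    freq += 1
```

Let's trace through this code step by step.

Initialize: result = 0
Initialize: freq = 0
Entering loop: for idx in range(1, 7):
After iteration 1: idx = 1, result = 1, freq = 1
After iteration 2: idx = 2, result = 5, freq = 2
After iteration 3: idx = 3, result = 14, freq = 3
After iteration 4: idx = 4, result = 30, freq = 4
After iteration 5: idx = 5, result = 55, freq = 5
After iteration 6: idx = 6, result = 91, freq = 6
Loop ends.

Final answer: 91, 6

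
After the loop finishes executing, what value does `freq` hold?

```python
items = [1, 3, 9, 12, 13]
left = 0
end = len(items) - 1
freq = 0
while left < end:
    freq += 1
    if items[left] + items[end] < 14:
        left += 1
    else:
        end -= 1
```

Let's trace through this code step by step.

Initialize: items = [1, 3, 9, 12, 13]
Initialize: left = 0
Initialize: end = 4
Initialize: freq = 0
Entering loop: while left < end:
After iteration 1: left = 0, end = 3, freq = 1
After iteration 2: left = 1, end = 3, freq = 2
After iteration 3: left = 1, end = 2, freq = 3
After iteration 4: left = 2, end = 2, freq = 4
Loop ends.

Final answer: 4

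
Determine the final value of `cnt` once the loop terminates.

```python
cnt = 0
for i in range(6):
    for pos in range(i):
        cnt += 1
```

Let's trace through this code step by step.

Initialize: cnt = 0
Entering loop: for i in range(6):
After iteration 1: i = 0, cnt = 0
After iteration 2: i = 1, cnt = 1, pos = 0
After iteration 3: i = 2, cnt = 3, pos = 1
After iteration 4: i = 3, cnt = 6, pos = 2
After iteration 5: i = 4, cnt = 10, pos = 3
After iteration 6: i = 5, cnt = 15, pos = 4
Loop ends.

Final answer: 15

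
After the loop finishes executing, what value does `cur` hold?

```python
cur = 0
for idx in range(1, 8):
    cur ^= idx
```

Let's trace through this code step by step.

Initialize: cur = 0
Entering loop: for idx in range(1, 8):
After iteration 1: idx = 1, cur = 1
After iteration 2: idx = 2, cur = 3
After iteration 3: idx = 3, cur = 0
After iteration 4: idx = 4, cur = 4
After iteration 5: idx = 5, cur = 1
After iteration 6: idx = 6, cur = 7
After iteration 7: idx = 7, cur = 0
Loop ends.

Final answer: 0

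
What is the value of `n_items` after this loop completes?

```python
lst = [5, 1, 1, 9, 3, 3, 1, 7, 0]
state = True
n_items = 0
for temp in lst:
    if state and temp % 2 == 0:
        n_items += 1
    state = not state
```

Let's trace through this code step by step.

Initialize: lst = [5, 1, 1, 9, 3, 3, 1, 7, 0]
Initialize: state = True
Initialize: n_items = 0
Entering loop: for temp in lst:
After iteration 1: temp = 5, state = False, n_items = 0
After iteration 2: temp = 1, state = True, n_items = 0
After iteration 3: temp = 1, state = False, n_items = 0
After iteration 4: temp = 9, state = True, n_items = 0
After iteration 5: temp = 3, state = False, n_items = 0
After iteration 6: temp = 3, state = True, n_items = 0
After iteration 7: temp = 1, state = False, n_items = 0
After iteration 8: temp = 7, state = True, n_items = 0
After iteration 9: temp = 0, state = False, n_items = 1
Loop ends.

Final answer: 1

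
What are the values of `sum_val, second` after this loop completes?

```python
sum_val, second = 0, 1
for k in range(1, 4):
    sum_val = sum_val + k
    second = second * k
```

Let's trace through this code step by step.

Initialize: sum_val = 0
Initialize: second = 1
Entering loop: for k in range(1, 4):
After iteration 1: k = 1, sum_val = 1, second = 1
After iteration 2: k = 2, sum_val = 3, second = 2
After iteration 3: k = 3, sum_val = 6, second = 6
Loop ends.

Final answer: 6, 6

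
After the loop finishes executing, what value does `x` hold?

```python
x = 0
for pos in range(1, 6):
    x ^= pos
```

Let's trace through this code step by step.

Initialize: x = 0
Entering loop: for pos in range(1, 6):
After iteration 1: pos = 1, x = 1
After iteration 2: pos = 2, x = 3
After iteration 3: pos = 3, x = 0
After iteration 4: pos = 4, x = 4
After iteration 5: pos = 5, x = 1
Loop ends.

Final answer: 1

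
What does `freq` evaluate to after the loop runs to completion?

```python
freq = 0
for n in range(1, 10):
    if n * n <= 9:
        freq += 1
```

Let's trace through this code step by step.

Initialize: freq = 0
Entering loop: for n in range(1, 10):
After iteration 1: n = 1, freq = 1
After iteration 2: n = 2, freq = 2
After iteration 3: n = 3, freq = 3
After iteration 4: n = 4, freq = 3
After iteration 5: n = 5, freq = 3
After iteration 6: n = 6, freq = 3
After iteration 7: n = 7, freq = 3
After iteration 8: n = 8, freq = 3
After iteration 9: n = 9, freq = 3
Loop ends.

Final answer: 3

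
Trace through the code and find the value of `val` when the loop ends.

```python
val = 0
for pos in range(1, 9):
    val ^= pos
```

Let's trace through this code step by step.

Initialize: val = 0
Entering loop: for pos in range(1, 9):
After iteration 1: pos = 1, val = 1
After iteration 2: pos = 2, val = 3
After iteration 3: pos = 3, val = 0
After iteration 4: pos = 4, val = 4
After iteration 5: pos = 5, val = 1
After iteration 6: pos = 6, val = 7
After iteration 7: pos = 7, val = 0
After iteration 8: pos = 8, val = 8
Loop ends.

Final answer: 8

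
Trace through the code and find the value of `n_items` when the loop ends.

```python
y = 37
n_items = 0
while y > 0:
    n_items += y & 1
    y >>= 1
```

Let's trace through this code step by step.

Initialize: y = 37
Initialize: n_items = 0
Entering loop: while y > 0:
After iteration 1: y = 18, n_items = 1
After iteration 2: y = 9, n_items = 1
After iteration 3: y = 4, n_items = 2
After iteration 4: y = 2, n_items = 2
After iteration 5: y = 1, n_items = 2
After iteration 6: y = 0, n_items = 3
Loop ends.

Final answer: 3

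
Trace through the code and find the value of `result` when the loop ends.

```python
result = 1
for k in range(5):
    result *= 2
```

Let's trace through this code step by step.

Initialize: result = 1
Entering loop: for k in range(5):
After iteration 1: k = 0, result = 2
After iteration 2: k = 1, result = 4
After iteration 3: k = 2, result = 8
After iteration 4: k = 3, result = 16
After iteration 5: k = 4, result = 32
Loop ends.

Final answer: 32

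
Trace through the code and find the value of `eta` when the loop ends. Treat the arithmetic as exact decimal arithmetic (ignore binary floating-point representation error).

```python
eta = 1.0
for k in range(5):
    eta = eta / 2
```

Let's trace through this code step by step.

Initialize: eta = 1.0
Entering loop: for k in range(5):
After iteration 1: k = 0, eta = 0.5
After iteration 2: k = 1, eta = 0.25
After iteration 3: k = 2, eta = 0.125
After iteration 4: k = 3, eta = 0.0625
After iteration 5: k = 4, eta = 0.03125
Loop ends.

Final answer: 0.03125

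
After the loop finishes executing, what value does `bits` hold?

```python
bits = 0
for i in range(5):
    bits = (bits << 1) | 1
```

Let's trace through this code step by step.

Initialize: bits = 0
Entering loop: for i in range(5):
After iteration 1: i = 0, bits = 1
After iteration 2: i = 1, bits = 3
After iteration 3: i = 2, bits = 7
After iteration 4: i = 3, bits = 15
After iteration 5: i = 4, bits = 31
Loop ends.

Final answer: 31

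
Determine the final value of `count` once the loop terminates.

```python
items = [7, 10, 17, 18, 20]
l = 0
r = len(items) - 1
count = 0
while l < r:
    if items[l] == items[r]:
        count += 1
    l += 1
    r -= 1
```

Let's trace through this code step by step.

Initialize: items = [7, 10, 17, 18, 20]
Initialize: l = 0
Initialize: r = 4
Initialize: count = 0
Entering loop: while l < r:
After iteration 1: l = 1, r = 3, count = 0
After iteration 2: l = 2, r = 2, count = 0
Loop ends.

Final answer: 0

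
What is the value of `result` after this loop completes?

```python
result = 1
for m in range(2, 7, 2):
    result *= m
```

Let's trace through this code step by step.

Initialize: result = 1
Entering loop: for m in range(2, 7, 2):
After iteration 1: m = 2, result = 2
After iteration 2: m = 4, result = 8
After iteration 3: m = 6, result = 48
Loop ends.

Final answer: 48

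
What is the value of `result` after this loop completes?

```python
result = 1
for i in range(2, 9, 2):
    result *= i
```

Let's trace through this code step by step.

Initialize: result = 1
Entering loop: for i in range(2, 9, 2):
After iteration 1: i = 2, result = 2
After iteration 2: i = 4, result = 8
After iteration 3: i = 6, result = 48
After iteration 4: i = 8, result = 384
Loop ends.

Final answer: 384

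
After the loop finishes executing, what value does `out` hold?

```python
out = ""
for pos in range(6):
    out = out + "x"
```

Let's trace through this code step by step.

Initialize: out = ''
Entering loop: for pos in range(6):
After iteration 1: pos = 0, out = 'x'
After iteration 2: pos = 1, out = 'xx'
After iteration 3: pos = 2, out = 'xxx'
After iteration 4: pos = 3, out = 'xxxx'
After iteration 5: pos = 4, out = 'xxxxx'
After iteration 6: pos = 5, out = 'xxxxxx'
Loop ends.

Final answer: 'xxxxxx'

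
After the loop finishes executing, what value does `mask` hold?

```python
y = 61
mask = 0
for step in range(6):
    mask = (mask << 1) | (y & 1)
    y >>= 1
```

Let's trace through this code step by step.

Initialize: y = 61
Initialize: mask = 0
Entering loop: for step in range(6):
After iteration 1: step = 0, y = 30, mask = 1
After iteration 2: step = 1, y = 15, mask = 2
After iteration 3: step = 2, y = 7, mask = 5
After iteration 4: step = 3, y = 3, mask = 11
After iteration 5: step = 4, y = 1, mask = 23
After iteration 6: step = 5, y = 0, mask = 47
Loop ends.

Final answer: 47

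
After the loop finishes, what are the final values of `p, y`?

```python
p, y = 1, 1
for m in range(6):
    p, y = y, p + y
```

Let's trace through this code step by step.

Initialize: p = 1
Initialize: y = 1
Entering loop: for m in range(6):
After iteration 1: m = 0, p = 1, y = 2
After iteration 2: m = 1, p = 2, y = 3
After iteration 3: m = 2, p = 3, y = 5
After iteration 4: m = 3, p = 5, y = 8
After iteration 5: m = 4, p = 8, y = 13
After iteration 6: m = 5, p = 13, y = 21
Loop ends.

Final answer: 13, 21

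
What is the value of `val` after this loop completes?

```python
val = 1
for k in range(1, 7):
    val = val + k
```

Let's trace through this code step by step.

Initialize: val = 1
Entering loop: for k in range(1, 7):
After iteration 1: k = 1, val = 2
After iteration 2: k = 2, val = 4
After iteration 3: k = 3, val = 7
After iteration 4: k = 4, val = 11
After iteration 5: k = 5, val = 16
After iteration 6: k = 6, val = 22
Loop ends.

Final answer: 22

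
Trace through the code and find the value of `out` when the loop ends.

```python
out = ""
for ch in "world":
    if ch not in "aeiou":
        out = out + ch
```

Let's trace through this code step by step.

Initialize: out = ''
Entering loop: for ch in "world":
After iteration 1: ch = 'w', out = 'w'
After iteration 2: ch = 'o', out = 'w'
After iteration 3: ch = 'r', out = 'wr'
After iteration 4: ch = 'l', out = 'wrl'
After iteration 5: ch = 'd', out = 'wrld'
Loop ends.

Final answer: 'wrld'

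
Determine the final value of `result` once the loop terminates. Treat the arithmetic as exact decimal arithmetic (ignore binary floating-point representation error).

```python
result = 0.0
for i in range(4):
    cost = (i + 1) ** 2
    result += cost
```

Let's trace through this code step by step.

Initialize: result = 0.0
Entering loop: for i in range(4):
After iteration 1: i = 0, result = 1.0, cost = 1
After iteration 2: i = 1, result = 5.0, cost = 4
After iteration 3: i = 2, result = 14.0, cost = 9
After iteration 4: i = 3, result = 30.0, cost = 16
Loop ends.

Final answer: 30.0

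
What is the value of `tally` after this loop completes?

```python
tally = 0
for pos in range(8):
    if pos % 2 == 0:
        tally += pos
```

Let's trace through this code step by step.

Initialize: tally = 0
Entering loop: for pos in range(8):
After iteration 1: pos = 0, tally = 0
After iteration 2: pos = 1, tally = 0
After iteration 3: pos = 2, tally = 2
After iteration 4: pos = 3, tally = 2
After iteration 5: pos = 4, tally = 6
After iteration 6: pos = 5, tally = 6
After iteration 7: pos = 6, tally = 12
After iteration 8: pos = 7, tally = 12
Loop ends.

Final answer: 12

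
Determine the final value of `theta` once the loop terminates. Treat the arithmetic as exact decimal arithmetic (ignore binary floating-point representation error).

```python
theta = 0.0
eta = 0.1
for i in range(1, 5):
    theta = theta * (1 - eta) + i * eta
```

Let's trace through this code step by step.

Initialize: theta = 0.0
Initialize: eta = 0.1
Entering loop: for i in range(1, 5):
After iteration 1: i = 1, theta = 0.1
After iteration 2: i = 2, theta = 0.29
After iteration 3: i = 3, theta = 0.561
After iteration 4: i = 4, theta = 0.9049
Loop ends.

Final answer: 0.9049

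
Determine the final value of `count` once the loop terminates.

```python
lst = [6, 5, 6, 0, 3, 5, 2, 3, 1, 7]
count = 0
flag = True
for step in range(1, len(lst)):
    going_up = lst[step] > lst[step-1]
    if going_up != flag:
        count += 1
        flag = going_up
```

Let's trace through this code step by step.

Initialize: lst = [6, 5, 6, 0, 3, 5, 2, 3, 1, 7]
Initialize: count = 0
Initialize: flag = True
Entering loop: for step in range(1, len(lst)):
After iteration 1: step = 1, count = 1, flag = False, going_up = False
After iteration 2: step = 2, count = 2, flag = True, going_up = True
After iteration 3: step = 3, count = 3, flag = False, going_up = False
After iteration 4: step = 4, count = 4, flag = True, going_up = True
After iteration 5: step = 5, count = 4, flag = True, going_up = True
After iteration 6: step = 6, count = 5, flag = False, going_up = False
After iteration 7: step = 7, count = 6, flag = True, going_up = True
After iteration 8: step = 8, count = 7, flag = False, going_up = False
After iteration 9: step = 9, count = 8, flag = True, going_up = True
Loop ends.

Final answer: 8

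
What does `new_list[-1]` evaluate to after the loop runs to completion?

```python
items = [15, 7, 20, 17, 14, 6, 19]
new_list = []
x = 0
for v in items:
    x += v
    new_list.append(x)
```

Let's trace through this code step by step.

Initialize: items = [15, 7, 20, 17, 14, 6, 19]
Initialize: new_list = []
Initialize: x = 0
Entering loop: for v in items:
After iteration 1: v = 15, new_list = [15], x = 15
After iteration 2: v = 7, new_list = [15, 22], x = 22
After iteration 3: v = 20, new_list = [15, 22, 42], x = 42
After iteration 4: v = 17, new_list = [15, 22, 42, 59], x = 59
After iteration 5: v = 14, new_list = [15, 22, 42, 59, 73], x = 73
After iteration 6: v = 6, new_list = [15, 22, 42, 59, 73, 79], x = 79
After iteration 7: v = 19, new_list = [15, 22, 42, 59, 73, 79, 98], x = 98
Loop ends.
new_list[-1] = 98

Final answer: 98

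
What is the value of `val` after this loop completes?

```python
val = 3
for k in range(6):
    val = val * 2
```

Let's trace through this code step by step.

Initialize: val = 3
Entering loop: for k in range(6):
After iteration 1: k = 0, val = 6
After iteration 2: k = 1, val = 12
After iteration 3: k = 2, val = 24
After iteration 4: k = 3, val = 48
After iteration 5: k = 4, val = 96
After iteration 6: k = 5, val = 192
Loop ends.

Final answer: 192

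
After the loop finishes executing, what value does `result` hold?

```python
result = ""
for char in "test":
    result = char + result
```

Let's trace through this code step by step.

Initialize: result = ''
Entering loop: for char in "test":
After iteration 1: char = 't', result = 't'
After iteration 2: char = 'e', result = 'et'
After iteration 3: char = 's', result = 'set'
After iteration 4: char = 't', result = 'tset'
Loop ends.

Final answer: 'tset'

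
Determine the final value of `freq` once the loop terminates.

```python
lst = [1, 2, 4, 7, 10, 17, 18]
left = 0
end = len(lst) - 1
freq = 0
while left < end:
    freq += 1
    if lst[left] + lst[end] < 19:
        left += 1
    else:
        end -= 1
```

Let's trace through this code step by step.

Initialize: lst = [1, 2, 4, 7, 10, 17, 18]
Initialize: left = 0
Initialize: end = 6
Initialize: freq = 0
Entering loop: while left < end:
After iteration 1: left = 0, end = 5, freq = 1
After iteration 2: left = 1, end = 5, freq = 2
After iteration 3: left = 1, end = 4, freq = 3
After iteration 4: left = 2, end = 4, freq = 4
After iteration 5: left = 3, end = 4, freq = 5
After iteration 6: left = 4, end = 4, freq = 6
Loop ends.

Final answer: 6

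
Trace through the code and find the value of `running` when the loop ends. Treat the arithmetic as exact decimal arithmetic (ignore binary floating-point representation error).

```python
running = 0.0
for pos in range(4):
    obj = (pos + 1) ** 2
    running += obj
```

Let's trace through this code step by step.

Initialize: running = 0.0
Entering loop: for pos in range(4):
After iteration 1: pos = 0, running = 1.0, obj = 1
After iteration 2: pos = 1, running = 5.0, obj = 4
After iteration 3: pos = 2, running = 14.0, obj = 9
After iteration 4: pos = 3, running = 30.0, obj = 16
Loop ends.

Final answer: 30.0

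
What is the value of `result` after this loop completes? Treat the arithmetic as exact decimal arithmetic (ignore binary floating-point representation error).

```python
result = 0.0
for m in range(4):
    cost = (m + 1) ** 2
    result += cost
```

Let's trace through this code step by step.

Initialize: result = 0.0
Entering loop: for m in range(4):
After iteration 1: m = 0, result = 1.0, cost = 1
After iteration 2: m = 1, result = 5.0, cost = 4
After iteration 3: m = 2, result = 14.0, cost = 9
After iteration 4: m = 3, result = 30.0, cost = 16
Loop ends.

Final answer: 30.0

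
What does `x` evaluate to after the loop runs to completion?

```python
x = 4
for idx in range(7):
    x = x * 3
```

Let's trace through this code step by step.

Initialize: x = 4
Entering loop: for idx in range(7):
After iteration 1: idx = 0, x = 12
After iteration 2: idx = 1, x = 36
After iteration 3: idx = 2, x = 108
After iteration 4: idx = 3, x = 324
After iteration 5: idx = 4, x = 972
After iteration 6: idx = 5, x = 2916
After iteration 7: idx = 6, x = 8748
Loop ends.

Final answer: 8748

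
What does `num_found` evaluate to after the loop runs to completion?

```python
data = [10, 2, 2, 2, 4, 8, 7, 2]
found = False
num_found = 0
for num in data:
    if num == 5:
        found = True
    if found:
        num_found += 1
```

Let's trace through this code step by step.

Initialize: data = [10, 2, 2, 2, 4, 8, 7, 2]
Initialize: found = False
Initialize: num_found = 0
Entering loop: for num in data:
After iteration 1: num = 10, num_found = 0
After iteration 2: num = 2, num_found = 0
After iteration 3: num = 2, num_found = 0
After iteration 4: num = 2, num_found = 0
After iteration 5: num = 4, num_found = 0
After iteration 6: num = 8, num_found = 0
After iteration 7: num = 7, num_found = 0
After iteration 8: num = 2, num_found = 0
Loop ends.

Final answer: 0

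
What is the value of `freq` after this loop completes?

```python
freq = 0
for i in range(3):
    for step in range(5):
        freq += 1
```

Let's trace through this code step by step.

Initialize: freq = 0
Entering loop: for i in range(3):
After iteration 1: i = 0, freq = 5
After iteration 2: i = 1, freq = 10
After iteration 3: i = 2, freq = 15
Loop ends.

Final answer: 15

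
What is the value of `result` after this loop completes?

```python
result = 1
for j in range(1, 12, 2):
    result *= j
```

Let's trace through this code step by step.

Initialize: result = 1
Entering loop: for j in range(1, 12, 2):
After iteration 1: j = 1, result = 1
After iteration 2: j = 3, result = 3
After iteration 3: j = 5, result = 15
After iteration 4: j = 7, result = 105
After iteration 5: j = 9, result = 945
After iteration 6: j = 11, result = 10395
Loop ends.

Final answer: 10395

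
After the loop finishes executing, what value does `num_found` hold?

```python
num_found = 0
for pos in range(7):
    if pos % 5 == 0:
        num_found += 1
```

Let's trace through this code step by step.

Initialize: num_found = 0
Entering loop: for pos in range(7):
After iteration 1: pos = 0, num_found = 1
After iteration 2: pos = 1, num_found = 1
After iteration 3: pos = 2, num_found = 1
After iteration 4: pos = 3, num_found = 1
After iteration 5: pos = 4, num_found = 1
After iteration 6: pos = 5, num_found = 2
After iteration 7: pos = 6, num_found = 2
Loop ends.

Final answer: 2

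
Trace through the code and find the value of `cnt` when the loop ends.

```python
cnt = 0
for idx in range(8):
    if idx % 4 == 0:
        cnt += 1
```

Let's trace through this code step by step.

Initialize: cnt = 0
Entering loop: for idx in range(8):
After iteration 1: idx = 0, cnt = 1
After iteration 2: idx = 1, cnt = 1
After iteration 3: idx = 2, cnt = 1
After iteration 4: idx = 3, cnt = 1
After iteration 5: idx = 4, cnt = 2
After iteration 6: idx = 5, cnt = 2
After iteration 7: idx = 6, cnt = 2
After iteration 8: idx = 7, cnt = 2
Loop ends.

Final answer: 2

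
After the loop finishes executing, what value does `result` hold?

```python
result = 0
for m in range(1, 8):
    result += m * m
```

Let's trace through this code step by step.

Initialize: result = 0
Entering loop: for m in range(1, 8):
After iteration 1: m = 1, result = 1
After iteration 2: m = 2, result = 5
After iteration 3: m = 3, result = 14
After iteration 4: m = 4, result = 30
After iteration 5: m = 5, result = 55
After iteration 6: m = 6, result = 91
After iteration 7: m = 7, result = 140
Loop ends.

Final answer: 140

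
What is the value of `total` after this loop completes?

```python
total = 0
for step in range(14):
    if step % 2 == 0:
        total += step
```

Let's trace through this code step by step.

Initialize: total = 0
Entering loop: for step in range(14):
After iteration 1: step = 0, total = 0
After iteration 2: step = 1, total = 0
After iteration 3: step = 2, total = 2
After iteration 4: step = 3, total = 2
After iteration 5: step = 4, total = 6
After iteration 6: step = 5, total = 6
After iteration 7: step = 6, total = 12
After iteration 8: step = 7, total = 12
After iteration 9: step = 8, total = 20
After iteration 10: step = 9, total = 20
After iteration 11: step = 10, total = 30
After iteration 12: step = 11, total = 30
After iteration 13: step = 12, total = 42
After iteration 14: step = 13, total = 42
Loop ends.

Final answer: 42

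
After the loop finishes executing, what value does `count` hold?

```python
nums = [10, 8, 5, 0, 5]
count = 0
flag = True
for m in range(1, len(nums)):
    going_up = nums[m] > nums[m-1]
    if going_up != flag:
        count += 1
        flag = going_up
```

Let's trace through this code step by step.

Initialize: nums = [10, 8, 5, 0, 5]
Initialize: count = 0
Initialize: flag = True
Entering loop: for m in range(1, len(nums)):
After iteration 1: m = 1, count = 1, flag = False, going_up = False
After iteration 2: m = 2, count = 1, flag = False, going_up = False
After iteration 3: m = 3, count = 1, flag = False, going_up = False
After iteration 4: m = 4, count = 2, flag = True, going_up = True
Loop ends.

Final answer: 2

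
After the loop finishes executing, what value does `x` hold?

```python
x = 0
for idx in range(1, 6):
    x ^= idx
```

Let's trace through this code step by step.

Initialize: x = 0
Entering loop: for idx in range(1, 6):
After iteration 1: idx = 1, x = 1
After iteration 2: idx = 2, x = 3
After iteration 3: idx = 3, x = 0
After iteration 4: idx = 4, x = 4
After iteration 5: idx = 5, x = 1
Loop ends.

Final answer: 1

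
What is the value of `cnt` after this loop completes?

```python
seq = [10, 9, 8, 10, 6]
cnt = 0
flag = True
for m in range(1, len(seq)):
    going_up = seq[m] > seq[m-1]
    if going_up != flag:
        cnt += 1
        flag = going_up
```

Let's trace through this code step by step.

Initialize: seq = [10, 9, 8, 10, 6]
Initialize: cnt = 0
Initialize: flag = True
Entering loop: for m in range(1, len(seq)):
After iteration 1: m = 1, cnt = 1, flag = False, going_up = False
After iteration 2: m = 2, cnt = 1, flag = False, going_up = False
After iteration 3: m = 3, cnt = 2, flag = True, going_up = True
After iteration 4: m = 4, cnt = 3, flag = False, going_up = False
Loop ends.

Final answer: 3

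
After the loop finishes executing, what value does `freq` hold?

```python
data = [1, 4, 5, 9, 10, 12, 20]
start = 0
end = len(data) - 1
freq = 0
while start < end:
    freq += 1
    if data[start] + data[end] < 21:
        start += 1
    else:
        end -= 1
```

Let's trace through this code step by step.

Initialize: data = [1, 4, 5, 9, 10, 12, 20]
Initialize: start = 0
Initialize: end = 6
Initialize: freq = 0
Entering loop: while start < end:
After iteration 1: start = 0, end = 5, freq = 1
After iteration 2: start = 1, end = 5, freq = 2
After iteration 3: start = 2, end = 5, freq = 3
After iteration 4: start = 3, end = 5, freq = 4
After iteration 5: start = 3, end = 4, freq = 5
After iteration 6: start = 4, end = 4, freq = 6
Loop ends.

Final answer: 6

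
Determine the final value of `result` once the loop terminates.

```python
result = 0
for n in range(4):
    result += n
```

Let's trace through this code step by step.

Initialize: result = 0
Entering loop: for n in range(4):
After iteration 1: n = 0, result = 0
After iteration 2: n = 1, result = 1
After iteration 3: n = 2, result = 3
After iteration 4: n = 3, result = 6
Loop ends.

Final answer: 6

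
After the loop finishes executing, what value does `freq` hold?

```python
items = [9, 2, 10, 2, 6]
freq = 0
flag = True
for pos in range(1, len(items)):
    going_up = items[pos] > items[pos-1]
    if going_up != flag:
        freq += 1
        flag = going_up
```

Let's trace through this code step by step.

Initialize: items = [9, 2, 10, 2, 6]
Initialize: freq = 0
Initialize: flag = True
Entering loop: for pos in range(1, len(items)):
After iteration 1: pos = 1, freq = 1, flag = False, going_up = False
After iteration 2: pos = 2, freq = 2, flag = True, going_up = True
After iteration 3: pos = 3, freq = 3, flag = False, going_up = False
After iteration 4: pos = 4, freq = 4, flag = True, going_up = True
Loop ends.

Final answer: 4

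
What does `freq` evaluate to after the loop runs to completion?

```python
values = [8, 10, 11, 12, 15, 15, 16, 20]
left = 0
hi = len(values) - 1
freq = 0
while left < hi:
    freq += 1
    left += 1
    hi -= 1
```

Let's trace through this code step by step.

Initialize: values = [8, 10, 11, 12, 15, 15, 16, 20]
Initialize: left = 0
Initialize: hi = 7
Initialize: freq = 0
Entering loop: while left < hi:
After iteration 1: left = 1, hi = 6, freq = 1
After iteration 2: left = 2, hi = 5, freq = 2
After iteration 3: left = 3, hi = 4, freq = 3
After iteration 4: left = 4, hi = 3, freq = 4
Loop ends.

Final answer: 4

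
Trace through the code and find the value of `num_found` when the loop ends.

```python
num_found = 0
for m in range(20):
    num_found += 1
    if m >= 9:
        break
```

Let's trace through this code step by step.

Initialize: num_found = 0
Entering loop: for m in range(20):
After iteration 1: m = 0, num_found = 1
After iteration 2: m = 1, num_found = 2
After iteration 3: m = 2, num_found = 3
After iteration 4: m = 3, num_found = 4
After iteration 5: m = 4, num_found = 5
After iteration 6: m = 5, num_found = 6
After iteration 7: m = 6, num_found = 7
After iteration 8: m = 7, num_found = 8
After iteration 9: m = 8, num_found = 9
After iteration 10: m = 9, num_found = 10
Loop ends.

Final answer: 10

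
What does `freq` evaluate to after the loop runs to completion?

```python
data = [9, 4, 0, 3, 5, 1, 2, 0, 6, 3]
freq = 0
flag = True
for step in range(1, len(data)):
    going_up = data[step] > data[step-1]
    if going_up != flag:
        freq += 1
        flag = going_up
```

Let's trace through this code step by step.

Initialize: data = [9, 4, 0, 3, 5, 1, 2, 0, 6, 3]
Initialize: freq = 0
Initialize: flag = True
Entering loop: for step in range(1, len(data)):
After iteration 1: step = 1, freq = 1, flag = False, going_up = False
After iteration 2: step = 2, freq = 1, flag = False, going_up = False
After iteration 3: step = 3, freq = 2, flag = True, going_up = True
After iteration 4: step = 4, freq = 2, flag = True, going_up = True
After iteration 5: step = 5, freq = 3, flag = False, going_up = False
After iteration 6: step = 6, freq = 4, flag = True, going_up = True
After iteration 7: step = 7, freq = 5, flag = False, going_up = False
After iteration 8: step = 8, freq = 6, flag = True, going_up = True
After iteration 9: step = 9, freq = 7, flag = False, going_up = False
Loop ends.

Final answer: 7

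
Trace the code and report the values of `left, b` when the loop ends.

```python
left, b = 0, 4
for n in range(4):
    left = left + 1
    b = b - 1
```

Let's trace through this code step by step.

Initialize: left = 0
Initialize: b = 4
Entering loop: for n in range(4):
After iteration 1: n = 0, left = 1, b = 3
After iteration 2: n = 1, left = 2, b = 2
After iteration 3: n = 2, left = 3, b = 1
After iteration 4: n = 3, left = 4, b = 0
Loop ends.

Final answer: 4, 0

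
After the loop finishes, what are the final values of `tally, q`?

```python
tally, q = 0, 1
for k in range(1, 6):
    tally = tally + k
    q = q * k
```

Let's trace through this code step by step.

Initialize: tally = 0
Initialize: q = 1
Entering loop: for k in range(1, 6):
After iteration 1: k = 1, tally = 1, q = 1
After iteration 2: k = 2, tally = 3, q = 2
After iteration 3: k = 3, tally = 6, q = 6
After iteration 4: k = 4, tally = 10, q = 24
After iteration 5: k = 5, tally = 15, q = 120
Loop ends.

Final answer: 15, 120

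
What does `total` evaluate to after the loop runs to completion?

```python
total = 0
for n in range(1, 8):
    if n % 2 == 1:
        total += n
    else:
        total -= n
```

Let's trace through this code step by step.

Initialize: total = 0
Entering loop: for n in range(1, 8):
After iteration 1: n = 1, total = 1
After iteration 2: n = 2, total = -1
After iteration 3: n = 3, total = 2
After iteration 4: n = 4, total = -2
After iteration 5: n = 5, total = 3
After iteration 6: n = 6, total = -3
After iteration 7: n = 7, total = 4
Loop ends.

Final answer: 4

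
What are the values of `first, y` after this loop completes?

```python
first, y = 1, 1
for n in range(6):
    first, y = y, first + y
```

Let's trace through this code step by step.

Initialize: first = 1
Initialize: y = 1
Entering loop: for n in range(6):
After iteration 1: n = 0, first = 1, y = 2
After iteration 2: n = 1, first = 2, y = 3
After iteration 3: n = 2, first = 3, y = 5
After iteration 4: n = 3, first = 5, y = 8
After iteration 5: n = 4, first = 8, y = 13
After iteration 6: n = 5, first = 13, y = 21
Loop ends.

Final answer: 13, 21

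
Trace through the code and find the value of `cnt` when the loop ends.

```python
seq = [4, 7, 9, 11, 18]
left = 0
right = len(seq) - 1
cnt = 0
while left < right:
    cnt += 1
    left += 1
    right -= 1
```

Let's trace through this code step by step.

Initialize: seq = [4, 7, 9, 11, 18]
Initialize: left = 0
Initialize: right = 4
Initialize: cnt = 0
Entering loop: while left < right:
After iteration 1: left = 1, right = 3, cnt = 1
After iteration 2: left = 2, right = 2, cnt = 2
Loop ends.

Final answer: 2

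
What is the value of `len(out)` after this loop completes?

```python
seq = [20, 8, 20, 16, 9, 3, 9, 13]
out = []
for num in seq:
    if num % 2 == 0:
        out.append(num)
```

Let's trace through this code step by step.

Initialize: seq = [20, 8, 20, 16, 9, 3, 9, 13]
Initialize: out = []
Entering loop: for num in seq:
After iteration 1: num = 20, out = [20]
After iteration 2: num = 8, out = [20, 8]
After iteration 3: num = 20, out = [20, 8, 20]
After iteration 4: num = 16, out = [20, 8, 20, 16]
After iteration 5: num = 9, out = [20, 8, 20, 16]
After iteration 6: num = 3, out = [20, 8, 20, 16]
After iteration 7: num = 9, out = [20, 8, 20, 16]
After iteration 8: num = 13, out = [20, 8, 20, 16]
Loop ends.
len(out) = 4

Final answer: 4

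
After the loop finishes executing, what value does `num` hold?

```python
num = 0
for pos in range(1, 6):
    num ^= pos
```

Let's trace through this code step by step.

Initialize: num = 0
Entering loop: for pos in range(1, 6):
After iteration 1: pos = 1, num = 1
After iteration 2: pos = 2, num = 3
After iteration 3: pos = 3, num = 0
After iteration 4: pos = 4, num = 4
After iteration 5: pos = 5, num = 1
Loop ends.

Final answer: 1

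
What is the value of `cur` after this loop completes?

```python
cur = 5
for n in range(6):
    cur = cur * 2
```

Let's trace through this code step by step.

Initialize: cur = 5
Entering loop: for n in range(6):
After iteration 1: n = 0, cur = 10
After iteration 2: n = 1, cur = 20
After iteration 3: n = 2, cur = 40
After iteration 4: n = 3, cur = 80
After iteration 5: n = 4, cur = 160
After iteration 6: n = 5, cur = 320
Loop ends.

Final answer: 320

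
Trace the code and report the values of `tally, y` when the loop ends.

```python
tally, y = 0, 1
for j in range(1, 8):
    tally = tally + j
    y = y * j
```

Let's trace through this code step by step.

Initialize: tally = 0
Initialize: y = 1
Entering loop: for j in range(1, 8):
After iteration 1: j = 1, tally = 1, y = 1
After iteration 2: j = 2, tally = 3, y = 2
After iteration 3: j = 3, tally = 6, y = 6
After iteration 4: j = 4, tally = 10, y = 24
After iteration 5: j = 5, tally = 15, y = 120
After iteration 6: j = 6, tally = 21, y = 720
After iteration 7: j = 7, tally = 28, y = 5040
Loop ends.

Final answer: 28, 5040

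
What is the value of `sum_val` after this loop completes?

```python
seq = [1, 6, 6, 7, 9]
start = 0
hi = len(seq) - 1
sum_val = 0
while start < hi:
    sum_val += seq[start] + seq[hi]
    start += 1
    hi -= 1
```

Let's trace through this code step by step.

Initialize: seq = [1, 6, 6, 7, 9]
Initialize: start = 0
Initialize: hi = 4
Initialize: sum_val = 0
Entering loop: while start < hi:
After iteration 1: start = 1, hi = 3, sum_val = 10
After iteration 2: start = 2, hi = 2, sum_val = 23
Loop ends.

Final answer: 23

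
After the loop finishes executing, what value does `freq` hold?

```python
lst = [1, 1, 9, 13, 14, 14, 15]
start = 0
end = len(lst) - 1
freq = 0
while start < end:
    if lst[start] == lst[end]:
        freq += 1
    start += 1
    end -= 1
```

Let's trace through this code step by step.

Initialize: lst = [1, 1, 9, 13, 14, 14, 15]
Initialize: start = 0
Initialize: end = 6
Initialize: freq = 0
Entering loop: while start < end:
After iteration 1: start = 1, end = 5, freq = 0
After iteration 2: start = 2, end = 4, freq = 0
After iteration 3: start = 3, end = 3, freq = 0
Loop ends.

Final answer: 0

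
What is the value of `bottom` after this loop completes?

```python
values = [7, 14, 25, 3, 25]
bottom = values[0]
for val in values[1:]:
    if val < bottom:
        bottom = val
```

Let's trace through this code step by step.

Initialize: values = [7, 14, 25, 3, 25]
Initialize: bottom = 7
Entering loop: for val in values[1:]:
After iteration 1: val = 14, bottom = 7
After iteration 2: val = 25, bottom = 7
After iteration 3: val = 3, bottom = 3
After iteration 4: val = 25, bottom = 3
Loop ends.

Final answer: 3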